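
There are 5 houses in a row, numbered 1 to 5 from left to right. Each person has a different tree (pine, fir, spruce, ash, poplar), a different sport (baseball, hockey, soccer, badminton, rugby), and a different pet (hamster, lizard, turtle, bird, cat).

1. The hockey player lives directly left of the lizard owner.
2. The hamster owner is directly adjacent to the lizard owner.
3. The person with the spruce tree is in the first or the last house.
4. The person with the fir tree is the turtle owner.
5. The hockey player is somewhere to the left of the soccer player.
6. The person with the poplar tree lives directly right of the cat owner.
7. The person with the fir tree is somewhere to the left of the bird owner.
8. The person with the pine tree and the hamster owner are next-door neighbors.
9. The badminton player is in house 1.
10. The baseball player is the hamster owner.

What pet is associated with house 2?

cat

By clue 9, the badminton player is in house 1.
The person with the spruce tree is narrowed to house 1 or 5; consider each.
Placing it in house 1 leads to a contradiction, so it's in house 5.
The person with the poplar tree is narrowed to house 2 or 3 or 4; consider each.
Placing it in house 2 and house 4 leads to a contradiction, so it's in house 3.
By clue 6, the cat owner is in house 2.
That leaves turtle as the pet for house 1.
By clue 4, the person with the fir tree is in house 1.
From clue 2, the lizard owner must be in house 4.
Clue 1: the hockey player is in house 3.
So house 2 gets rugby for sport.
That leaves soccer as the sport for house 4.
That leaves baseball as the sport for house 5.
By clue 10, the hamster owner is in house 5.
House 3's pet must be bird (nothing else left).
Clue 8 places the person with the pine tree in house 4.
That leaves ash as the tree for house 2.
So: house 1 = fir/badminton/turtle, house 2 = ash/rugby/cat, house 3 = poplar/hockey/bird, house 4 = pine/soccer/lizard, house 5 = spruce/baseball/hamster.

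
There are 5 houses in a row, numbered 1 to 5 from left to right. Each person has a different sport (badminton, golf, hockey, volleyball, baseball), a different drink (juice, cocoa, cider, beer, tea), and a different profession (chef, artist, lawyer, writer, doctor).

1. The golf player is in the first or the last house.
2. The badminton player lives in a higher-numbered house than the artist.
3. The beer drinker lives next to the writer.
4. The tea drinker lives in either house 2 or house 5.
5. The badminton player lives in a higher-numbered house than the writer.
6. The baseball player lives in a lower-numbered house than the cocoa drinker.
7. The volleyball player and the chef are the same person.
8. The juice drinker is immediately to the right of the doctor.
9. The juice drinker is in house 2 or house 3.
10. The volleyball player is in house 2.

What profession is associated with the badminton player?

By clue 10, the volleyball player is in house 2.
By clue 7, the chef is in house 2.
So house 1 gets doctor for profession.
The only profession still possible for house 5 is lawyer.
By clue 8, the juice drinker is in house 2.
House 1's drink must be cider (nothing else left).
House 5's drink must be tea (nothing else left).
The badminton player is narrowed to house 4 or 5; consider each.
Placing it in house 4 leads to a contradiction, so it's in house 5.
House 1 sport: only golf fits.
House 3's sport must be baseball (nothing else left).
House 4's sport must be hockey (nothing else left).
Clue 6: the cocoa drinker is in house 4.
House 3's drink must be beer (nothing else left).
The writer is in house 4 (clue 3).
So house 3 gets artist for profession.
So: house 1 = golf/cider/doctor, house 2 = volleyball/juice/chef, house 3 = baseball/beer/artist, house 4 = hockey/cocoa/writer, house 5 = badminton/tea/lawyer.

lawyer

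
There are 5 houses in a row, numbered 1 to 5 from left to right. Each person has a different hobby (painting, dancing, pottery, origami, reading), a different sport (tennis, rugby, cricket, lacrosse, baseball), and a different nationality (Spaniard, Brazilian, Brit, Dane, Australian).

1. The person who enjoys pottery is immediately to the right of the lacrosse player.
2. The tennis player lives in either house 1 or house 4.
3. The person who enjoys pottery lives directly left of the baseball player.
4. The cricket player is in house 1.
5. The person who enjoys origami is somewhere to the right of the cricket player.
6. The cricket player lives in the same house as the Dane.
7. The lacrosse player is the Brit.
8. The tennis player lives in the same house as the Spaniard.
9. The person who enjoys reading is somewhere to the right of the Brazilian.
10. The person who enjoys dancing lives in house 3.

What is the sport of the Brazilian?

By clue 4, the cricket player is in house 1.
Clue 6: the Dane is in house 1.
Clue 10 places the person who enjoys dancing in house 3.
That leaves painting as the hobby for house 1.
That leaves Australian as the nationality for house 5.
The person who enjoys pottery is in house 4 (clue 1).
Clue 1 places the lacrosse player in house 3.
Clue 3 places the baseball player in house 5.
From clue 7, the Brit must be in house 3.
That leaves origami as the hobby for house 2.
House 5's hobby must be reading (nothing else left).
House 2 sport: only rugby fits.
The only sport still possible for house 4 is tennis.
So house 2 gets Brazilian for nationality.
That leaves Spaniard as the nationality for house 4.
So: house 1 = painting/cricket/Dane, house 2 = origami/rugby/Brazilian, house 3 = dancing/lacrosse/Brit, house 4 = pottery/tennis/Spaniard, house 5 = reading/baseball/Australian.

rugby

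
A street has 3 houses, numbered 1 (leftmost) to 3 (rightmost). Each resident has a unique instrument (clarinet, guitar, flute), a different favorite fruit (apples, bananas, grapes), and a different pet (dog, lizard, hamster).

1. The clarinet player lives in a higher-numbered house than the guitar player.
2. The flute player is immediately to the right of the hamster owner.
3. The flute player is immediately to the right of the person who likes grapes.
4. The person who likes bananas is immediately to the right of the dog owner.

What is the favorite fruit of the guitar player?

grapes

House 1 instrument: only guitar fits.
That leaves lizard as the pet for house 3.
The clarinet player is narrowed to house 2 or 3; consider each.
Placing it in house 2 leads to a contradiction, so it's in house 3.
So house 2 gets flute for instrument.
By clue 2, the hamster owner is in house 1.
By clue 3, the person who likes grapes is in house 1.
That leaves dog as the pet for house 2.
From clue 4, the person who likes bananas must be in house 3.
House 2 favorite fruit: only apples fits.
So: house 1 = guitar/grapes/hamster, house 2 = flute/apples/dog, house 3 = clarinet/bananas/lizard.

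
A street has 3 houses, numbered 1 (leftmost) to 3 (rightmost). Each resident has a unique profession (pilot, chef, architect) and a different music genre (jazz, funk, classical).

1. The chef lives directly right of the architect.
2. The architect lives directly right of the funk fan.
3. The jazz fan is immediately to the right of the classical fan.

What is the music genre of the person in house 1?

funk

Clue 2: the architect is in house 2.
Clue 2 places the funk fan in house 1.
So house 1 gets pilot for profession.
House 3's profession must be chef (nothing else left).
The only music genre still possible for house 2 is classical.
The only music genre still possible for house 3 is jazz.
So: house 1 = pilot/funk, house 2 = architect/classical, house 3 = chef/jazz.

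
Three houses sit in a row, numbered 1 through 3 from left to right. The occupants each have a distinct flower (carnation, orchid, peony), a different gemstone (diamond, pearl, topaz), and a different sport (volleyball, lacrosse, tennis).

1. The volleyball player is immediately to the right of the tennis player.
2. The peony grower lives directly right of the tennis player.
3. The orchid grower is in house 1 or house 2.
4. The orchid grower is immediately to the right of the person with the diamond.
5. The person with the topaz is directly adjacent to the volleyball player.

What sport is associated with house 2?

tennis

Clue 4 places the orchid grower in house 2.
The person with the diamond is in house 1 (clue 4).
House 1 flower: only carnation fits.
House 3's flower must be peony (nothing else left).
The tennis player is in house 2 (clue 2).
So house 1 gets lacrosse for sport.
House 3 sport: only volleyball fits.
By clue 5, the person with the topaz is in house 2.
So house 3 gets pearl for gemstone.
So: house 1 = carnation/diamond/lacrosse, house 2 = orchid/topaz/tennis, house 3 = peony/pearl/volleyball.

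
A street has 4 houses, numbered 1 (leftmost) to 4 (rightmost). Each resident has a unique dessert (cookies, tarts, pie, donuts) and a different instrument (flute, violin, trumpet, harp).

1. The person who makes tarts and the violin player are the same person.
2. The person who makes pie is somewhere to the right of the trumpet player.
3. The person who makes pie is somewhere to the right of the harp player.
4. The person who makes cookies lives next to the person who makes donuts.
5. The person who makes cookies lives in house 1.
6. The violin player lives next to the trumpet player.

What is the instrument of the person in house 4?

Clue 5: the person who makes cookies is in house 1.
The person who makes donuts is in house 2 (clue 4).
The person who makes pie is narrowed to house 3 or 4; consider each.
Placing it in house 3 leads to a contradiction, so it's in house 4.
The only dessert still possible for house 3 is tarts.
From clue 1, the violin player must be in house 3.
Clue 6: the trumpet player is in house 2.
House 1's instrument must be harp (nothing else left).
House 4's instrument must be flute (nothing else left).
So: house 1 = cookies/harp, house 2 = donuts/trumpet, house 3 = tarts/violin, house 4 = pie/flute.

flute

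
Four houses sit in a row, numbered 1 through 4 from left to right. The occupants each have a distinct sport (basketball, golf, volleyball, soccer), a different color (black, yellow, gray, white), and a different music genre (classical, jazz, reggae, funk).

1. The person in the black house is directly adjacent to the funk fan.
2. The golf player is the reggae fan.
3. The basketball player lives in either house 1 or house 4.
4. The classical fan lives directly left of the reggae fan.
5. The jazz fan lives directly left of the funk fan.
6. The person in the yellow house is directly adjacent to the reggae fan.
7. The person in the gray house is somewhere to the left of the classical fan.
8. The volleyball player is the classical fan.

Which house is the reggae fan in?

House 1's music genre must be jazz (nothing else left).
Clue 5 places the funk fan in house 2.
That leaves reggae as the music genre for house 4.
The golf player is in house 4 (clue 2).
Clue 6: the person in the yellow house is in house 3.
Clue 8: the volleyball player is in house 3.
The only sport still possible for house 2 is soccer.
The only color still possible for house 4 is white.
So house 3 gets classical for music genre.
House 1's sport must be basketball (nothing else left).
That leaves black as the color for house 1.
That leaves gray as the color for house 2.
So: house 1 = basketball/black/jazz, house 2 = soccer/gray/funk, house 3 = volleyball/yellow/classical, house 4 = golf/white/reggae.

4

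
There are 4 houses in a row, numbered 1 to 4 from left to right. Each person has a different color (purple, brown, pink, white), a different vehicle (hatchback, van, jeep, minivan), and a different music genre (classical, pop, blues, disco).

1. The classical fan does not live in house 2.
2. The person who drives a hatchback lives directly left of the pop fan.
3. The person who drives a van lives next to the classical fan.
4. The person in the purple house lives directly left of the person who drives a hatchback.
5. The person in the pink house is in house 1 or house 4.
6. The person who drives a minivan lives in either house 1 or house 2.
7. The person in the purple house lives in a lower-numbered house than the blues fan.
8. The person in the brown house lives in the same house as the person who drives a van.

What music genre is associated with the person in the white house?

blues

The person in the pink house is narrowed to house 1 or 4; consider each.
Placing it in house 1 leads to a contradiction, so it's in house 4.
That leaves jeep as the vehicle for house 4.
The only vehicle still possible for house 1 is minivan.
The person in the brown house is narrowed to house 2 or 3; consider each.
Placing it in house 2 leads to a contradiction, so it's in house 3.
By clue 8, the person who drives a van is in house 3.
That leaves hatchback as the vehicle for house 2.
Clue 2 places the pop fan in house 3.
By clue 3, the classical fan is in house 4.
From clue 4, the person in the purple house must be in house 1.
That leaves white as the color for house 2.
The only music genre still possible for house 1 is disco.
House 2's music genre must be blues (nothing else left).
So: house 1 = purple/minivan/disco, house 2 = white/hatchback/blues, house 3 = brown/van/pop, house 4 = pink/jeep/classical.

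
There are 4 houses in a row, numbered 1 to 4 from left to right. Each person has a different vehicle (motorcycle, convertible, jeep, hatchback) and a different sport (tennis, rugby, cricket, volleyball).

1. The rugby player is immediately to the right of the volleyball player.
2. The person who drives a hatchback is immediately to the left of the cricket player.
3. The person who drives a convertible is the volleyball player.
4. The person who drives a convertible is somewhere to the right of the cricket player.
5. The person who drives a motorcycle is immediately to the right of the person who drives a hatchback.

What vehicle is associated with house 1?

hatchback

From clue 4, the person who drives a convertible must be in house 3.
Clue 4 places the cricket player in house 2.
From clue 1, the rugby player must be in house 4.
Clue 1 places the volleyball player in house 3.
By clue 2, the person who drives a hatchback is in house 1.
By clue 5, the person who drives a motorcycle is in house 2.
That leaves jeep as the vehicle for house 4.
That leaves tennis as the sport for house 1.
So: house 1 = hatchback/tennis, house 2 = motorcycle/cricket, house 3 = convertible/volleyball, house 4 = jeep/rugby.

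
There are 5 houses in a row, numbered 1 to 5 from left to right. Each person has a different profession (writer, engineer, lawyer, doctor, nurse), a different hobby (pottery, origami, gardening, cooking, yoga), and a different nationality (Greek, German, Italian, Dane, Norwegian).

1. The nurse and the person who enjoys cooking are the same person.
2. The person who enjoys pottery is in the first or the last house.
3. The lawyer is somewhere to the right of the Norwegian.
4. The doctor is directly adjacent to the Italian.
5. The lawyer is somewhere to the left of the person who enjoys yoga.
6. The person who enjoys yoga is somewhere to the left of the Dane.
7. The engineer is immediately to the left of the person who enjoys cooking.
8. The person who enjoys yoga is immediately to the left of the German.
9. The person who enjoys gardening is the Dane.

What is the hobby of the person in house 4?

cooking

The lawyer is narrowed to house 2 or 3; consider each.
Placing it in house 3 leads to a contradiction, so it's in house 2.
Clue 3: the Norwegian is in house 1.
The only hobby still possible for house 2 is origami.
The only hobby still possible for house 3 is yoga.
Clue 8: the German is in house 4.
So house 1 gets pottery for hobby.
House 5's nationality must be Dane (nothing else left).
Clue 9 places the person who enjoys gardening in house 5.
So house 4 gets cooking for hobby.
The nurse is in house 4 (clue 1).
Clue 7: the engineer is in house 3.
The only profession still possible for house 5 is writer.
Clue 4 places the Italian in house 2.
The only profession still possible for house 1 is doctor.
So house 3 gets Greek for nationality.
So: house 1 = doctor/pottery/Norwegian, house 2 = lawyer/origami/Italian, house 3 = engineer/yoga/Greek, house 4 = nurse/cooking/German, house 5 = writer/gardening/Dane.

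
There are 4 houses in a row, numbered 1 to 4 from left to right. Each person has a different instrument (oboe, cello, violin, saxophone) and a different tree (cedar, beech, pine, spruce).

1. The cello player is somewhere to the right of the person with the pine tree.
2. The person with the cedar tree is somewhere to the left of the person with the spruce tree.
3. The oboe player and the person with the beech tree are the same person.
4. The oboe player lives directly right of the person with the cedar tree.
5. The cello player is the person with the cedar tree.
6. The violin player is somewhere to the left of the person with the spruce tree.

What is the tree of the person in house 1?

pine

House 1's tree must be pine (nothing else left).
House 2's tree must be cedar (nothing else left).
The oboe player is in house 3 (clue 4).
The cello player is in house 2 (clue 5).
The only instrument still possible for house 1 is violin.
That leaves saxophone as the instrument for house 4.
The person with the beech tree is in house 3 (clue 3).
The only tree still possible for house 4 is spruce.
So: house 1 = violin/pine, house 2 = cello/cedar, house 3 = oboe/beech, house 4 = saxophone/spruce.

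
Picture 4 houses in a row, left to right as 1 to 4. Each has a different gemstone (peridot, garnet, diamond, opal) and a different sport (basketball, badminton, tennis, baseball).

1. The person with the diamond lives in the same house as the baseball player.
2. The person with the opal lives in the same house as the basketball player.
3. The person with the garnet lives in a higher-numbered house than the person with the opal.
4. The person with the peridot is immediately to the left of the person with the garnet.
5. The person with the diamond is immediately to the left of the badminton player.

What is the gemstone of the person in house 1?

opal

The only gemstone still possible for house 4 is garnet.
From clue 4, the person with the peridot must be in house 3.
House 4 sport: only tennis fits.
House 3's sport must be badminton (nothing else left).
Clue 5 places the person with the diamond in house 2.
That leaves opal as the gemstone for house 1.
Clue 1 places the baseball player in house 2.
By clue 2, the basketball player is in house 1.
So: house 1 = opal/basketball, house 2 = diamond/baseball, house 3 = peridot/badminton, house 4 = garnet/tennis.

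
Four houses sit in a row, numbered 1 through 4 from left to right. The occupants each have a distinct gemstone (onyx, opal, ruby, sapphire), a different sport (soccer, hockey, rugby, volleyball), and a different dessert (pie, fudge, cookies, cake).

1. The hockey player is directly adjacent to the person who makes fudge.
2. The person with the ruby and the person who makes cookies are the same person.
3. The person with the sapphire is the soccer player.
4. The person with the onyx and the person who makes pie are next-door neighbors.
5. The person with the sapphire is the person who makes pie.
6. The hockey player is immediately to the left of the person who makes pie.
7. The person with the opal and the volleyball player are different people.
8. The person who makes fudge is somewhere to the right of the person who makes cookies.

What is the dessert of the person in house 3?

The person with the ruby is narrowed to house 1 or 2 or 3; consider each.
Placing it in house 2 and house 3 leads to a contradiction, so it's in house 1.
From clue 2, the person who makes cookies must be in house 1.
The person with the onyx is narrowed to house 2 or 3 or 4; consider each.
Placing it in house 2 and house 4 leads to a contradiction, so it's in house 3.
House 3 dessert: only cake fits.
The person with the opal is narrowed to house 2 or 4; consider each.
Placing it in house 4 leads to a contradiction, so it's in house 2.
The only gemstone still possible for house 4 is sapphire.
Clue 3 places the soccer player in house 4.
From clue 5, the person who makes pie must be in house 4.
From clue 6, the hockey player must be in house 3.
The only sport still possible for house 1 is volleyball.
House 2 sport: only rugby fits.
The only dessert still possible for house 2 is fudge.
So: house 1 = ruby/volleyball/cookies, house 2 = opal/rugby/fudge, house 3 = onyx/hockey/cake, house 4 = sapphire/soccer/pie.

cake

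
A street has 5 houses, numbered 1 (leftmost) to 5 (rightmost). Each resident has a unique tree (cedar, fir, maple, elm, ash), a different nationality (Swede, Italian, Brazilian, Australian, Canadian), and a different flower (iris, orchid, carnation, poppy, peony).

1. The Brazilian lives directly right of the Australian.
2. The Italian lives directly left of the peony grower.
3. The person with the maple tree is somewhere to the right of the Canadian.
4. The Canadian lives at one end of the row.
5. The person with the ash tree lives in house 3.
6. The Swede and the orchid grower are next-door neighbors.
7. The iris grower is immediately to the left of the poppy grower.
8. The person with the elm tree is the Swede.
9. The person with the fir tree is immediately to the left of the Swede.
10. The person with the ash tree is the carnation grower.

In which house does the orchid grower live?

4

Clue 4 places the Canadian in house 1.
The person with the ash tree is in house 3 (clue 5).
Clue 10 places the carnation grower in house 3.
House 2 flower: only poppy fits.
That leaves peony as the flower for house 5.
Clue 2 places the Italian in house 4.
From clue 7, the iris grower must be in house 1.
So house 4 gets orchid for flower.
By clue 1, the Brazilian is in house 3.
From clue 1, the Australian must be in house 2.
The Swede is in house 5 (clue 6).
Clue 8 places the person with the elm tree in house 5.
Clue 9 places the person with the fir tree in house 4.
That leaves cedar as the tree for house 1.
That leaves maple as the tree for house 2.
So: house 1 = cedar/Canadian/iris, house 2 = maple/Australian/poppy, house 3 = ash/Brazilian/carnation, house 4 = fir/Italian/orchid, house 5 = elm/Swede/peony.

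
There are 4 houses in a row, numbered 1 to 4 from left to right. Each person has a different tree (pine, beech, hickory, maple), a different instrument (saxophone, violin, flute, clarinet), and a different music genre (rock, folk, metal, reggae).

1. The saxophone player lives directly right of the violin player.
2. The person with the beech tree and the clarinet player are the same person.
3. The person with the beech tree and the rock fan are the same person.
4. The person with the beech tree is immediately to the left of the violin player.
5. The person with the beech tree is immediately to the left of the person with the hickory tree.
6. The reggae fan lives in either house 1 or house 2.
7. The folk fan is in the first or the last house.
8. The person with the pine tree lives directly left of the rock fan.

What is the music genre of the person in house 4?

folk

That leaves maple as the tree for house 4.
The person with the beech tree is in house 2 (clue 3).
Clue 3 places the rock fan in house 2.
By clue 4, the violin player is in house 3.
By clue 5, the person with the hickory tree is in house 3.
From clue 8, the person with the pine tree must be in house 1.
The only music genre still possible for house 1 is reggae.
The only music genre still possible for house 3 is metal.
So house 4 gets folk for music genre.
From clue 2, the clarinet player must be in house 2.
That leaves flute as the instrument for house 1.
House 4 instrument: only saxophone fits.
So: house 1 = pine/flute/reggae, house 2 = beech/clarinet/rock, house 3 = hickory/violin/metal, house 4 = maple/saxophone/folk.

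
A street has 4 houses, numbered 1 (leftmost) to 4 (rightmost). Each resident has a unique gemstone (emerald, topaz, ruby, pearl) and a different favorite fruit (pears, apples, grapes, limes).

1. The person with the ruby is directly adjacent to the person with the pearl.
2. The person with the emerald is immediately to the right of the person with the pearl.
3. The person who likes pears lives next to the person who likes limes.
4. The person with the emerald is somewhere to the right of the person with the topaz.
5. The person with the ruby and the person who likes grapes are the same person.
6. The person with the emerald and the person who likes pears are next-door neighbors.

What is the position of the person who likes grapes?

2

The person with the emerald is narrowed to house 2 or 3 or 4; consider each.
Placing it in house 2 and house 3 leads to a contradiction, so it's in house 4.
Clue 2: the person with the pearl is in house 3.
The person who likes pears is in house 3 (clue 6).
Clue 1 places the person with the ruby in house 2.
From clue 5, the person who likes grapes must be in house 2.
House 1's gemstone must be topaz (nothing else left).
That leaves apples as the favorite fruit for house 1.
House 4 favorite fruit: only limes fits.
So: house 1 = topaz/apples, house 2 = ruby/grapes, house 3 = pearl/pears, house 4 = emerald/limes.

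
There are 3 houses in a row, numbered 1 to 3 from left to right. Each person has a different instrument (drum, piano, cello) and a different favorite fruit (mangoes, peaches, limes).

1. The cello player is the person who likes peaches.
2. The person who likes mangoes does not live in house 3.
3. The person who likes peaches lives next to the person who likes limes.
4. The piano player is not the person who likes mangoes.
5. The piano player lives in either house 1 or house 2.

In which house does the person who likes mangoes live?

The piano player is narrowed to house 1 or 2; consider each.
Placing it in house 1 leads to a contradiction, so it's in house 2.
Clue 4: the person who likes mangoes is in house 1.
The cello player is in house 3 (clue 1).
The person who likes peaches is in house 3 (clue 1).
The person who likes limes is in house 2 (clue 3).
That leaves drum as the instrument for house 1.
So: house 1 = drum/mangoes, house 2 = piano/limes, house 3 = cello/peaches.

1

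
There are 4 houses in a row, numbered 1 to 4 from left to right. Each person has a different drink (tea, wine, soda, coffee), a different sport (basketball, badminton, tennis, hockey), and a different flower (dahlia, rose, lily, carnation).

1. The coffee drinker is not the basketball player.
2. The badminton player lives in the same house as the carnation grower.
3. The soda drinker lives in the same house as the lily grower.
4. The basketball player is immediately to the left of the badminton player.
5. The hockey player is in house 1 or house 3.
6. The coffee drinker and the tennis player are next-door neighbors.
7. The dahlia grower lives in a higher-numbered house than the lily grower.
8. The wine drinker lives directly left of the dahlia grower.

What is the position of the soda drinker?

1

The hockey player is narrowed to house 1 or 3; consider each.
Placing it in house 1 leads to a contradiction, so it's in house 3.
The basketball player is in house 1 (clue 4).
Clue 4 places the badminton player in house 2.
House 4's drink must be tea (nothing else left).
The only sport still possible for house 4 is tennis.
By clue 2, the carnation grower is in house 2.
Clue 6: the coffee drinker is in house 3.
The soda drinker is in house 1 (clue 3).
By clue 3, the lily grower is in house 1.
Clue 8: the wine drinker is in house 2.
Clue 8 places the dahlia grower in house 3.
House 4's flower must be rose (nothing else left).
So: house 1 = soda/basketball/lily, house 2 = wine/badminton/carnation, house 3 = coffee/hockey/dahlia, house 4 = tea/tennis/rose.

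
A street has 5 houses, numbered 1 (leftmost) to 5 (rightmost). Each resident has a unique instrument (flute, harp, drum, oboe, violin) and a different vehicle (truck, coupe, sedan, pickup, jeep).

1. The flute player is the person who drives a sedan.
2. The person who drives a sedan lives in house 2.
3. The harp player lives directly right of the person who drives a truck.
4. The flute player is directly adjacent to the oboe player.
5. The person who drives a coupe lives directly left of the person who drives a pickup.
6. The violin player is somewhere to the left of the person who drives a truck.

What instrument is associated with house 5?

drum

From clue 2, the person who drives a sedan must be in house 2.
The flute player is in house 2 (clue 1).
The only vehicle still possible for house 1 is jeep.
The only vehicle still possible for house 5 is pickup.
Clue 5: the person who drives a coupe is in house 4.
So house 3 gets truck for vehicle.
The harp player is in house 4 (clue 3).
The violin player is in house 1 (clue 6).
The only instrument still possible for house 5 is drum.
That leaves oboe as the instrument for house 3.
So: house 1 = violin/jeep, house 2 = flute/sedan, house 3 = oboe/truck, house 4 = harp/coupe, house 5 = drum/pickup.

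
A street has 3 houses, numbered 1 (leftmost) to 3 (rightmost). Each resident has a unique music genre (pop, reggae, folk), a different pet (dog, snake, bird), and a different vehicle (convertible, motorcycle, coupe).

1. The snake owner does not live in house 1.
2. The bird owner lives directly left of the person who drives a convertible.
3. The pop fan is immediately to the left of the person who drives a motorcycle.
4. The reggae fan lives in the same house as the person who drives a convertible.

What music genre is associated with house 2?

House 1 vehicle: only coupe fits.
The pop fan is narrowed to house 1 or 2; consider each.
Placing it in house 2 leads to a contradiction, so it's in house 1.
The person who drives a motorcycle is in house 2 (clue 3).
The only vehicle still possible for house 3 is convertible.
Clue 2 places the bird owner in house 2.
Clue 4 places the reggae fan in house 3.
That leaves folk as the music genre for house 2.
That leaves dog as the pet for house 1.
The only pet still possible for house 3 is snake.
So: house 1 = pop/dog/coupe, house 2 = folk/bird/motorcycle, house 3 = reggae/snake/convertible.

folk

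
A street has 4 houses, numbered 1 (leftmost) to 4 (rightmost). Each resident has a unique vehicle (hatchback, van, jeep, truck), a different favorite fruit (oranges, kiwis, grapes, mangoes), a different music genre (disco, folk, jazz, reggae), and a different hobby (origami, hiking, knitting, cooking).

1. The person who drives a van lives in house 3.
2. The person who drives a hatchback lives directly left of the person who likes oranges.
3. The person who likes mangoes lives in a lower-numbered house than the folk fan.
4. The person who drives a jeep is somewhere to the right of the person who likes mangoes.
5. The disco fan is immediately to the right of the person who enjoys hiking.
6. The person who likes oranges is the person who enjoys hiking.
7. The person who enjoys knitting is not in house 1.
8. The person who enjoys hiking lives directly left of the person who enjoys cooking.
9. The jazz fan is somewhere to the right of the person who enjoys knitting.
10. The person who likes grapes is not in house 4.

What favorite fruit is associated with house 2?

From clue 1, the person who drives a van must be in house 3.
So house 4 gets kiwis for favorite fruit.
House 1 music genre: only reggae fits.
That leaves origami as the hobby for house 1.
The only hobby still possible for house 4 is cooking.
The person who enjoys hiking is in house 3 (clue 8).
House 2 music genre: only folk fits.
That leaves knitting as the hobby for house 2.
Clue 3: the person who likes mangoes is in house 1.
Clue 5 places the disco fan in house 4.
Clue 6: the person who likes oranges is in house 3.
The only favorite fruit still possible for house 2 is grapes.
House 3's music genre must be jazz (nothing else left).
The person who drives a hatchback is in house 2 (clue 2).
That leaves truck as the vehicle for house 1.
That leaves jeep as the vehicle for house 4.
So: house 1 = truck/mangoes/reggae/origami, house 2 = hatchback/grapes/folk/knitting, house 3 = van/oranges/jazz/hiking, house 4 = jeep/kiwis/disco/cooking.

grapes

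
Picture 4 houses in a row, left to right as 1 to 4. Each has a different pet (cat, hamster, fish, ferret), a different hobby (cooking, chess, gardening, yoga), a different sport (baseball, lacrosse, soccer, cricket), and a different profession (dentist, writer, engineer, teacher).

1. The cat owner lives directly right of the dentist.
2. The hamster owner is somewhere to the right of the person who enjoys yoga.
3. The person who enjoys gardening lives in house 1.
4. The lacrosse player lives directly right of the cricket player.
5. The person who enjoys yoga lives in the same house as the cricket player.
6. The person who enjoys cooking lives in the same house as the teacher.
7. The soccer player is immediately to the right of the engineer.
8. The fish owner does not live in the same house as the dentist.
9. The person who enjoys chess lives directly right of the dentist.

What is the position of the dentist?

The person who enjoys gardening is in house 1 (clue 3).
House 1 sport: only baseball fits.
The hamster owner is narrowed to house 3 or 4; consider each.
Placing it in house 3 leads to a contradiction, so it's in house 4.
So house 4 gets cooking for hobby.
By clue 6, the teacher is in house 4.
The cat owner is narrowed to house 2 or 3; consider each.
Placing it in house 2 leads to a contradiction, so it's in house 3.
Clue 1: the dentist is in house 2.
The person who enjoys chess is in house 3 (clue 9).
House 1 pet: only fish fits.
The only pet still possible for house 2 is ferret.
So house 2 gets yoga for hobby.
Clue 5: the cricket player is in house 2.
That leaves lacrosse as the sport for house 3.
House 4 sport: only soccer fits.
From clue 7, the engineer must be in house 3.
The only profession still possible for house 1 is writer.
So: house 1 = fish/gardening/baseball/writer, house 2 = ferret/yoga/cricket/dentist, house 3 = cat/chess/lacrosse/engineer, house 4 = hamster/cooking/soccer/teacher.

2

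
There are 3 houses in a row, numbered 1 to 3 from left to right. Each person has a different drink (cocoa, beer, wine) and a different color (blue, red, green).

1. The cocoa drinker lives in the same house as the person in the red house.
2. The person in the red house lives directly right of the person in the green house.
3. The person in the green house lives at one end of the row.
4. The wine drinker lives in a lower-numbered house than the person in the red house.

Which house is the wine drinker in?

1

Clue 3: the person in the green house is in house 1.
From clue 2, the person in the red house must be in house 2.
Clue 4: the wine drinker is in house 1.
House 3 color: only blue fits.
The cocoa drinker is in house 2 (clue 1).
That leaves beer as the drink for house 3.
So: house 1 = wine/green, house 2 = cocoa/red, house 3 = beer/blue.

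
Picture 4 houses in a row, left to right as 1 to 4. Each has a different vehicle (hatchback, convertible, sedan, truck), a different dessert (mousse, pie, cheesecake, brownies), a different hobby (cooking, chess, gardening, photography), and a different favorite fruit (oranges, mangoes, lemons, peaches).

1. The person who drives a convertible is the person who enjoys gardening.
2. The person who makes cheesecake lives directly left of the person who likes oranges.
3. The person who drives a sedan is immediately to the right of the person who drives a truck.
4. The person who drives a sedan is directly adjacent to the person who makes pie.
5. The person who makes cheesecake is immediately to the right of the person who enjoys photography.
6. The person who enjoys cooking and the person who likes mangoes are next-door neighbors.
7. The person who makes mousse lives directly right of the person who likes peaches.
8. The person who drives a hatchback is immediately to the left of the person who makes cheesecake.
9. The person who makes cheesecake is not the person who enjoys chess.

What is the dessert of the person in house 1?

The person who drives a hatchback is narrowed to house 1 or 2; consider each.
Placing it in house 2 leads to a contradiction, so it's in house 1.
By clue 8, the person who makes cheesecake is in house 2.
Clue 2 places the person who likes oranges in house 3.
Clue 5 places the person who enjoys photography in house 1.
House 1's dessert must be brownies (nothing else left).
That leaves peaches as the favorite fruit for house 2.
From clue 7, the person who makes mousse must be in house 3.
That leaves pie as the dessert for house 4.
Clue 4 places the person who drives a sedan in house 3.
House 2's vehicle must be truck (nothing else left).
That leaves convertible as the vehicle for house 4.
Clue 1: the person who enjoys gardening is in house 4.
House 2's hobby must be cooking (nothing else left).
House 3 hobby: only chess fits.
Clue 6 places the person who likes mangoes in house 1.
House 4 favorite fruit: only lemons fits.
So: house 1 = hatchback/brownies/photography/mangoes, house 2 = truck/cheesecake/cooking/peaches, house 3 = sedan/mousse/chess/oranges, house 4 = convertible/pie/gardening/lemons.

brownies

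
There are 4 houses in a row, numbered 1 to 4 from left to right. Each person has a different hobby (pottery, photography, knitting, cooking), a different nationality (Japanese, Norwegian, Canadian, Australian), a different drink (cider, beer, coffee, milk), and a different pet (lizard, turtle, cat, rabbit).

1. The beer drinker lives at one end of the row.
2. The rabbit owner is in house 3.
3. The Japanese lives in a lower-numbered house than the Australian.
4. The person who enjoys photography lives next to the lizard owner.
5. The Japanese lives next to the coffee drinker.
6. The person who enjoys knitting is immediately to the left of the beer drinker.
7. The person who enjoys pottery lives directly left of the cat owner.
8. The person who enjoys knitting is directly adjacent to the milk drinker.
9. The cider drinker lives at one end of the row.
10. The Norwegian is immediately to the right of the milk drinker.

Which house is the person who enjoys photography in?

The rabbit owner is in house 3 (clue 2).
Clue 6: the person who enjoys knitting is in house 3.
From clue 6, the beer drinker must be in house 4.
Clue 10 places the Norwegian in house 3.
By clue 10, the milk drinker is in house 2.
So house 3 gets coffee for drink.
From clue 5, the Japanese must be in house 2.
From clue 7, the person who enjoys pottery must be in house 1.
By clue 7, the cat owner is in house 2.
That leaves photography as the hobby for house 2.
House 4 hobby: only cooking fits.
So house 1 gets Canadian for nationality.
That leaves Australian as the nationality for house 4.
House 1's drink must be cider (nothing else left).
That leaves turtle as the pet for house 4.
So house 1 gets lizard for pet.
So: house 1 = pottery/Canadian/cider/lizard, house 2 = photography/Japanese/milk/cat, house 3 = knitting/Norwegian/coffee/rabbit, house 4 = cooking/Australian/beer/turtle.

2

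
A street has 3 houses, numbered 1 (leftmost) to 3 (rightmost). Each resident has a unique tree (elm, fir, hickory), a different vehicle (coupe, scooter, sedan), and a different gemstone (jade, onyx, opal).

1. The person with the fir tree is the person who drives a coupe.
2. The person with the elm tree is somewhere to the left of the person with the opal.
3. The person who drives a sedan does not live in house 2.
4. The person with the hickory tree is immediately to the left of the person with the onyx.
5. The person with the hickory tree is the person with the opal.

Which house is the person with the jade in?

1

The person with the hickory tree is in house 2 (clue 5).
Clue 5 places the person with the opal in house 2.
So house 3 gets fir for tree.
House 1 gemstone: only jade fits.
The only gemstone still possible for house 3 is onyx.
By clue 1, the person who drives a coupe is in house 3.
So house 1 gets elm for tree.
That leaves sedan as the vehicle for house 1.
So house 2 gets scooter for vehicle.
So: house 1 = elm/sedan/jade, house 2 = hickory/scooter/opal, house 3 = fir/coupe/onyx.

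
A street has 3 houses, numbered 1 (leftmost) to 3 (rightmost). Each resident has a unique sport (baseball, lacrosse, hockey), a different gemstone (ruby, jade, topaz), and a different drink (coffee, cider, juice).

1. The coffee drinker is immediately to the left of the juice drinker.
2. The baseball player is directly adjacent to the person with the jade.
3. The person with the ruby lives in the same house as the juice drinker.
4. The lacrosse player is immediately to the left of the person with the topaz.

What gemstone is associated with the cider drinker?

So house 1 gets jade for gemstone.
By clue 2, the baseball player is in house 2.
The only sport still possible for house 1 is lacrosse.
House 3's sport must be hockey (nothing else left).
Clue 4 places the person with the topaz in house 2.
The only gemstone still possible for house 3 is ruby.
Clue 3 places the juice drinker in house 3.
Clue 1 places the coffee drinker in house 2.
So house 1 gets cider for drink.
So: house 1 = lacrosse/jade/cider, house 2 = baseball/topaz/coffee, house 3 = hockey/ruby/juice.

jade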